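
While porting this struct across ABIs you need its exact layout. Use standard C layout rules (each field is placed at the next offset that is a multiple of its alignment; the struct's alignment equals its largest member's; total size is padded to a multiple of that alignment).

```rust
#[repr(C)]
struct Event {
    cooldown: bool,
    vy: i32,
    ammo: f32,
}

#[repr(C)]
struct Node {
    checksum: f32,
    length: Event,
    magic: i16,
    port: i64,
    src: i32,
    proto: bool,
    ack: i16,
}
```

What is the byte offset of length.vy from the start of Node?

8

Event: @0: cooldown [1B, align 1] → 1; +3 pad (align 4); @4: vy [4B, align 4] → 8; @8: ammo [4B, align 4] → 12; size 12, align 4
@0: checksum [4B, align 4] → 4
@4: length [12B, align 4] → 16
within Event: vy at 4
4 + 4 = 8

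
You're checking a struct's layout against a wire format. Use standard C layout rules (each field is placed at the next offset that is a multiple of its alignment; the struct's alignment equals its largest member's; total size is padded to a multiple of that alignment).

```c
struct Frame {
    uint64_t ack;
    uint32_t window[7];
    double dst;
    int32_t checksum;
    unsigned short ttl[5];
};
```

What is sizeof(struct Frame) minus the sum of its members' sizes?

6

@0: ack [8B, align 8] → 8
@8: window [28B, align 4] → 36
+4 pad (align 8)
@40: dst [8B, align 8] → 48
@48: checksum [4B, align 4] → 52
@52: ttl [10B, align 2] → 62
+2 tail pad (align 8)
size 64, align 8
data bytes 58, size 64 → padding 6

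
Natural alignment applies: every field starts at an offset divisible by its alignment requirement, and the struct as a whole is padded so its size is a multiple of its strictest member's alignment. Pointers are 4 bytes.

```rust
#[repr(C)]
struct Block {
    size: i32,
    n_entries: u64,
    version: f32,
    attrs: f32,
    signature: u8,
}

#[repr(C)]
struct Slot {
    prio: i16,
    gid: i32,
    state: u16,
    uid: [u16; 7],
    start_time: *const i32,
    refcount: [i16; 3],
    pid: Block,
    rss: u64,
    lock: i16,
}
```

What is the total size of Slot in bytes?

88 bytes

Block: size at 0 (size 4, align 4) → ends 4; pad 4 to align 8 for n_entries; n_entries at 8 (size 8, align 8) → ends 16; version at 16 (size 4, align 4) → ends 20; attrs at 20 (size 4, align 4) → ends 24; signature at 24 (size 1, align 1) → ends 25; tail pad 7 to reach multiple of 8; total 32 bytes, alignment 8
prio at 0 (size 2, align 2) → ends 2
pad 2 to align 4 for gid
gid at 4 (size 4, align 4) → ends 8
state at 8 (size 2, align 2) → ends 10
uid at 10 (size 14, align 2) → ends 24
start_time at 24 (size 4, align 4) → ends 28
refcount at 28 (size 6, align 2) → ends 34
pad 6 to align 8 for pid
pid at 40 (size 32, align 8) → ends 72
rss at 72 (size 8, align 8) → ends 80
lock at 80 (size 2, align 2) → ends 82
tail pad 6 to reach multiple of 8
total 88 bytes, alignment 8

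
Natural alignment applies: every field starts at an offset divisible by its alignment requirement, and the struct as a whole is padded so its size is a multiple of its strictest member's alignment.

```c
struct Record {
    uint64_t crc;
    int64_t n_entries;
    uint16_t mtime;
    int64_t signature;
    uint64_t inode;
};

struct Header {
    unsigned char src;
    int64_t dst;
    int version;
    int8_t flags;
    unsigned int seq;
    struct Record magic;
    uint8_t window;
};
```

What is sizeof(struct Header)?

80 bytes

Record: 0..8  crc  (8B, 8-aligned); 8..16  n_entries  (8B, 8-aligned); 16..18  mtime  (2B, 2-aligned); 18..24  -- padding (6B); 24..32  signature  (8B, 8-aligned); 32..40  inode  (8B, 8-aligned); sizeof = 40, alignof = 8
0..1  src  (1B, 1-aligned)
1..8  -- padding (7B)
8..16  dst  (8B, 8-aligned)
16..20  version  (4B, 4-aligned)
20..21  flags  (1B, 1-aligned)
21..24  -- padding (3B)
24..28  seq  (4B, 4-aligned)
28..32  -- padding (4B)
32..72  magic  (40B, 8-aligned)
72..73  window  (1B, 1-aligned)
73..80  -- tail padding (7B)
sizeof = 80, alignof = 8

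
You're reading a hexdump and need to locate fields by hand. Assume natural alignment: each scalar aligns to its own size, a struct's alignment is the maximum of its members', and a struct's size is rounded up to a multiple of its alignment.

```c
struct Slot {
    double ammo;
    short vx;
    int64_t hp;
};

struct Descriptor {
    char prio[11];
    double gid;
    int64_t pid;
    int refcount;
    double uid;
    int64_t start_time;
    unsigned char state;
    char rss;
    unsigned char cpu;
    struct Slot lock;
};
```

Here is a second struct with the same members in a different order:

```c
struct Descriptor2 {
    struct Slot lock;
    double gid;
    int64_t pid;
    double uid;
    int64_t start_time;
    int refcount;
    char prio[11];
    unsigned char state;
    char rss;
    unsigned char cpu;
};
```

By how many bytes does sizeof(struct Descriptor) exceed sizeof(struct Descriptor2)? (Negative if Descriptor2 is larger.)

8

Slot: 0..8  ammo  (8B, 8-aligned); 8..10  vx  (2B, 2-aligned); 10..16  -- padding (6B); 16..24  hp  (8B, 8-aligned); sizeof = 24, alignof = 8
0..11  prio  (11B, 1-aligned)
11..16  -- padding (5B)
16..24  gid  (8B, 8-aligned)
24..32  pid  (8B, 8-aligned)
32..36  refcount  (4B, 4-aligned)
36..40  -- padding (4B)
40..48  uid  (8B, 8-aligned)
48..56  start_time  (8B, 8-aligned)
56..57  state  (1B, 1-aligned)
57..58  rss  (1B, 1-aligned)
58..59  cpu  (1B, 1-aligned)
59..64  -- padding (5B)
64..88  lock  (24B, 8-aligned)
sizeof = 88, alignof = 8
— Descriptor2 —
0..24  lock  (24B, 8-aligned)
24..32  gid  (8B, 8-aligned)
32..40  pid  (8B, 8-aligned)
40..48  uid  (8B, 8-aligned)
48..56  start_time  (8B, 8-aligned)
56..60  refcount  (4B, 4-aligned)
60..71  prio  (11B, 1-aligned)
71..72  state  (1B, 1-aligned)
72..73  rss  (1B, 1-aligned)
73..74  cpu  (1B, 1-aligned)
74..80  -- tail padding (6B)
sizeof = 80, alignof = 8
88 − 80 = 8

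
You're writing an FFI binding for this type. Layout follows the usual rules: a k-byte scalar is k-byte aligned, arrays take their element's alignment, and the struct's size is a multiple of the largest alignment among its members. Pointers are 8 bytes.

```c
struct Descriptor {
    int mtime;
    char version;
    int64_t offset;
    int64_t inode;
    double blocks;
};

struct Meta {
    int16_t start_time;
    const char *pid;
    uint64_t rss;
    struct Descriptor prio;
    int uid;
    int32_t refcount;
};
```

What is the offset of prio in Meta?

Descriptor: 0..4  mtime  (4B, 4-aligned); 4..5  version  (1B, 1-aligned); 5..8  -- padding (3B); 8..16  offset  (8B, 8-aligned); 16..24  inode  (8B, 8-aligned); 24..32  blocks  (8B, 8-aligned); sizeof = 32, alignof = 8
0..2  start_time  (2B, 2-aligned)
2..8  -- padding (6B)
8..16  pid  (8B, 8-aligned)
16..24  rss  (8B, 8-aligned)
24..56  prio  (32B, 8-aligned)

24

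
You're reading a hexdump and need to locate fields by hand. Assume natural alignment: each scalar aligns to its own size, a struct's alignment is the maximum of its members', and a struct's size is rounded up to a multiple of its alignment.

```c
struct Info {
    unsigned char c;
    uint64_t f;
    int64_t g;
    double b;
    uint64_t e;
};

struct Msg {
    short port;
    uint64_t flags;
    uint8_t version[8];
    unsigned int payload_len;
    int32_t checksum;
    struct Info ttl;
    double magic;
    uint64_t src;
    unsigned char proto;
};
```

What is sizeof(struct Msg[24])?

2304

Info: c at 0 (size 1, align 1) → ends 1; pad 7 to align 8 for f; f at 8 (size 8, align 8) → ends 16; g at 16 (size 8, align 8) → ends 24; b at 24 (size 8, align 8) → ends 32; e at 32 (size 8, align 8) → ends 40; total 40 bytes, alignment 8
port at 0 (size 2, align 2) → ends 2
pad 6 to align 8 for flags
flags at 8 (size 8, align 8) → ends 16
version at 16 (size 8, align 1) → ends 24
payload_len at 24 (size 4, align 4) → ends 28
checksum at 28 (size 4, align 4) → ends 32
ttl at 32 (size 40, align 8) → ends 72
magic at 72 (size 8, align 8) → ends 80
src at 80 (size 8, align 8) → ends 88
proto at 88 (size 1, align 1) → ends 89
tail pad 7 to reach multiple of 8
total 96 bytes, alignment 8
array of 24: 24 × 96 = 2304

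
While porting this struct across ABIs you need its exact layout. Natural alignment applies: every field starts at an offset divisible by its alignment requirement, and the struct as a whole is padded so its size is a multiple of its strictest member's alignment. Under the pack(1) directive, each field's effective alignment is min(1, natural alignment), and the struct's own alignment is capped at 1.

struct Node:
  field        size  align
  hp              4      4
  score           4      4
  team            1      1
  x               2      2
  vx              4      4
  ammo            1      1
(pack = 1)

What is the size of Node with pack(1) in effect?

16

hp at 0 (size 4, align 1) → ends 4
score at 4 (size 4, align 1) → ends 8
team at 8 (size 1, align 1) → ends 9
x at 9 (size 2, align 1) → ends 11
vx at 11 (size 4, align 1) → ends 15
ammo at 15 (size 1, align 1) → ends 16
total 16 bytes, alignment 1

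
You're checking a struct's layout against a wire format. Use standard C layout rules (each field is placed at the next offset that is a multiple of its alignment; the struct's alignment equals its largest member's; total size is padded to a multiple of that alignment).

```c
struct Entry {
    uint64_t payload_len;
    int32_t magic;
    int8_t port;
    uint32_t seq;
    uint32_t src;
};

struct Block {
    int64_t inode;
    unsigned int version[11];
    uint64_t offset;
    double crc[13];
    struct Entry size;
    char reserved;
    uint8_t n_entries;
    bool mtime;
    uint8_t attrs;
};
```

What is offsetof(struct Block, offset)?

Entry: payload_len at 0 (size 8, align 8) → ends 8; magic at 8 (size 4, align 4) → ends 12; port at 12 (size 1, align 1) → ends 13; pad 3 to align 4 for seq; seq at 16 (size 4, align 4) → ends 20; src at 20 (size 4, align 4) → ends 24; total 24 bytes, alignment 8
inode at 0 (size 8, align 8) → ends 8
version at 8 (size 44, align 4) → ends 52
pad 4 to align 8 for offset
offset at 56 (size 8, align 8) → ends 64

56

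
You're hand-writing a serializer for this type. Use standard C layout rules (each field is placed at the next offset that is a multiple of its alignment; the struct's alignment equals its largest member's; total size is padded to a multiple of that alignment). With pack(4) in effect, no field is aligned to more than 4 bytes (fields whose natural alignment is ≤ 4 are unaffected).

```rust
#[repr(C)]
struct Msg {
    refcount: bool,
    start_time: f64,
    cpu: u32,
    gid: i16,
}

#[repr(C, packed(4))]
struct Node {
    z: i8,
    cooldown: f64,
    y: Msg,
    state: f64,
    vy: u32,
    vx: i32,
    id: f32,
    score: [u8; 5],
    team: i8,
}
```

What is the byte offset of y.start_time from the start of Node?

Msg: 0..1  refcount  (1B, 1-aligned); 1..8  -- padding (7B); 8..16  start_time  (8B, 8-aligned); 16..20  cpu  (4B, 4-aligned); 20..22  gid  (2B, 2-aligned); 22..24  -- tail padding (2B); sizeof = 24, alignof = 8
0..1  z  (1B, 1-aligned)
1..4  -- padding (3B)
4..12  cooldown  (8B, 4-aligned)
12..36  y  (24B, 4-aligned)
within Msg: start_time at 8
12 + 8 = 20

20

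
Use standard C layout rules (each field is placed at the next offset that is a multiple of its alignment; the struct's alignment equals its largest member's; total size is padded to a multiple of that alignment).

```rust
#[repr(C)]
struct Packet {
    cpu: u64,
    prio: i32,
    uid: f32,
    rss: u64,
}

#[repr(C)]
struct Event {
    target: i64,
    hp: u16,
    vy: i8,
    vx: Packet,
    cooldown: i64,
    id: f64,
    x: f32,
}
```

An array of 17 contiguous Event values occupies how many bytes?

Packet: 0..8  cpu  (8B, 8-aligned); 8..12  prio  (4B, 4-aligned); 12..16  uid  (4B, 4-aligned); 16..24  rss  (8B, 8-aligned); sizeof = 24, alignof = 8
0..8  target  (8B, 8-aligned)
8..10  hp  (2B, 2-aligned)
10..11  vy  (1B, 1-aligned)
11..16  -- padding (5B)
16..40  vx  (24B, 8-aligned)
40..48  cooldown  (8B, 8-aligned)
48..56  id  (8B, 8-aligned)
56..60  x  (4B, 4-aligned)
60..64  -- tail padding (4B)
sizeof = 64, alignof = 8
array of 17: 17 × 64 = 1088

1088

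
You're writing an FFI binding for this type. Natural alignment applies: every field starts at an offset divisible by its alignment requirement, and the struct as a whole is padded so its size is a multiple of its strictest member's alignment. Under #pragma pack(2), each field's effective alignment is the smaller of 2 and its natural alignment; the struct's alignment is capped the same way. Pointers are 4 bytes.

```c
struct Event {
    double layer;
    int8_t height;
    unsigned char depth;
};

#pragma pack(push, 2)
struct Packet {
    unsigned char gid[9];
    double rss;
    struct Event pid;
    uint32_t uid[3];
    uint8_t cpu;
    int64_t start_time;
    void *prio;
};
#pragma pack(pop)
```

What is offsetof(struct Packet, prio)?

Event: 0..8  layer  (8B, 8-aligned); 8..9  height  (1B, 1-aligned); 9..10  depth  (1B, 1-aligned); 10..16  -- tail padding (6B); sizeof = 16, alignof = 8
0..9  gid  (9B, 1-aligned)
9..10  -- padding (1B)
10..18  rss  (8B, 2-aligned)
18..34  pid  (16B, 2-aligned)
34..46  uid  (12B, 2-aligned)
46..47  cpu  (1B, 1-aligned)
47..48  -- padding (1B)
48..56  start_time  (8B, 2-aligned)
56..60  prio  (4B, 2-aligned)

56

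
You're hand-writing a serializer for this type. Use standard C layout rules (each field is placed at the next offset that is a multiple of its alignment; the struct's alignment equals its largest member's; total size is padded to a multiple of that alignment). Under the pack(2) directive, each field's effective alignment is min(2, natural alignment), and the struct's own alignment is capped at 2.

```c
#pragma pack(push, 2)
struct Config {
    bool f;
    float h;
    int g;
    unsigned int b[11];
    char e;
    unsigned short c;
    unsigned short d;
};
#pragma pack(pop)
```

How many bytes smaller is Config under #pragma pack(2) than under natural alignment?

4

natural layout:
  @0: f [1B, align 1] → 1
  +3 pad (align 4)
  @4: h [4B, align 4] → 8
  @8: g [4B, align 4] → 12
  @12: b [44B, align 4] → 56
  @56: e [1B, align 1] → 57
  +1 pad (align 2)
  @58: c [2B, align 2] → 60
  @60: d [2B, align 2] → 62
  +2 tail pad (align 4)
  size 64, align 4
packed(2) layout:
  @0: f [1B, align 1] → 1
  +1 pad (align 2)
  @2: h [4B, align 2] → 6
  @6: g [4B, align 2] → 10
  @10: b [44B, align 2] → 54
  @54: e [1B, align 1] → 55
  +1 pad (align 2)
  @56: c [2B, align 2] → 58
  @58: d [2B, align 2] → 60
  size 60, align 2
64 − 60 = 4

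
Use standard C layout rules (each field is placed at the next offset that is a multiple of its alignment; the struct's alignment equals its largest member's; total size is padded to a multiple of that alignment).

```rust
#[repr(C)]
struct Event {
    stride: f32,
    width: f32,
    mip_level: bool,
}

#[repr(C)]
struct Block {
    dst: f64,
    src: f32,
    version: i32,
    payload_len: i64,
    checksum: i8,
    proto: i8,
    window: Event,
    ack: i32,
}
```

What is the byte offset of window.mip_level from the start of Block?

36

Event: 0..4  stride  (4B, 4-aligned); 4..8  width  (4B, 4-aligned); 8..9  mip_level  (1B, 1-aligned); 9..12  -- tail padding (3B); sizeof = 12, alignof = 4
0..8  dst  (8B, 8-aligned)
8..12  src  (4B, 4-aligned)
12..16  version  (4B, 4-aligned)
16..24  payload_len  (8B, 8-aligned)
24..25  checksum  (1B, 1-aligned)
25..26  proto  (1B, 1-aligned)
26..28  -- padding (2B)
28..40  window  (12B, 4-aligned)
within Event: mip_level at 8
28 + 8 = 36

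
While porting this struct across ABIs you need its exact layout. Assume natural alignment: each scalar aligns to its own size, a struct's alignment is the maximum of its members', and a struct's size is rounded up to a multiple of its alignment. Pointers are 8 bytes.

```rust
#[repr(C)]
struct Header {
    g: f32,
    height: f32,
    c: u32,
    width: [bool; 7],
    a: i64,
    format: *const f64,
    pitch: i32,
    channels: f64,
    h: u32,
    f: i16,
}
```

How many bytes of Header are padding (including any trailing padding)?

g at 0 (size 4, align 4) → ends 4
height at 4 (size 4, align 4) → ends 8
c at 8 (size 4, align 4) → ends 12
width at 12 (size 7, align 1) → ends 19
pad 5 to align 8 for a
a at 24 (size 8, align 8) → ends 32
format at 32 (size 8, align 8) → ends 40
pitch at 40 (size 4, align 4) → ends 44
pad 4 to align 8 for channels
channels at 48 (size 8, align 8) → ends 56
h at 56 (size 4, align 4) → ends 60
f at 60 (size 2, align 2) → ends 62
tail pad 2 to reach multiple of 8
total 64 bytes, alignment 8
data bytes 53, size 64 → padding 11

11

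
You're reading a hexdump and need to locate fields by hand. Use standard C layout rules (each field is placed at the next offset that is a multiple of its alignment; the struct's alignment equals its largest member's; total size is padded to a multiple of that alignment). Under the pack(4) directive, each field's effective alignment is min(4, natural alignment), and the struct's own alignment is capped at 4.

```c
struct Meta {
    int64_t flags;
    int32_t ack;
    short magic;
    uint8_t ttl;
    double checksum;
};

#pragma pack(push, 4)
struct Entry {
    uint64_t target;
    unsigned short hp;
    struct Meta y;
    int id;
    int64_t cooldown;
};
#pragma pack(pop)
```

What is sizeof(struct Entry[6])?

Meta: @0: flags [8B, align 8] → 8; @8: ack [4B, align 4] → 12; @12: magic [2B, align 2] → 14; @14: ttl [1B, align 1] → 15; +1 pad (align 8); @16: checksum [8B, align 8] → 24; size 24, align 8
@0: target [8B, align 4] → 8
@8: hp [2B, align 2] → 10
+2 pad (align 4)
@12: y [24B, align 4] → 36
@36: id [4B, align 4] → 40
@40: cooldown [8B, align 4] → 48
size 48, align 4
array of 6: 6 × 48 = 288

288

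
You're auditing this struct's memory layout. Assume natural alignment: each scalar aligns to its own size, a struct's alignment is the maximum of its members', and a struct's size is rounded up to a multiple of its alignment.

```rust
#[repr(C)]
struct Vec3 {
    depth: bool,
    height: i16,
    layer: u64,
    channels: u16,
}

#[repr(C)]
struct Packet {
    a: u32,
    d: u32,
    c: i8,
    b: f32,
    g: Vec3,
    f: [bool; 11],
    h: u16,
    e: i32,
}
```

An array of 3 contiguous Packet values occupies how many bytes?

Vec3: 0..1  depth  (1B, 1-aligned); 1..2  -- padding (1B); 2..4  height  (2B, 2-aligned); 4..8  -- padding (4B); 8..16  layer  (8B, 8-aligned); 16..18  channels  (2B, 2-aligned); 18..24  -- tail padding (6B); sizeof = 24, alignof = 8
0..4  a  (4B, 4-aligned)
4..8  d  (4B, 4-aligned)
8..9  c  (1B, 1-aligned)
9..12  -- padding (3B)
12..16  b  (4B, 4-aligned)
16..40  g  (24B, 8-aligned)
40..51  f  (11B, 1-aligned)
51..52  -- padding (1B)
52..54  h  (2B, 2-aligned)
54..56  -- padding (2B)
56..60  e  (4B, 4-aligned)
60..64  -- tail padding (4B)
sizeof = 64, alignof = 8
array of 3: 3 × 64 = 192

192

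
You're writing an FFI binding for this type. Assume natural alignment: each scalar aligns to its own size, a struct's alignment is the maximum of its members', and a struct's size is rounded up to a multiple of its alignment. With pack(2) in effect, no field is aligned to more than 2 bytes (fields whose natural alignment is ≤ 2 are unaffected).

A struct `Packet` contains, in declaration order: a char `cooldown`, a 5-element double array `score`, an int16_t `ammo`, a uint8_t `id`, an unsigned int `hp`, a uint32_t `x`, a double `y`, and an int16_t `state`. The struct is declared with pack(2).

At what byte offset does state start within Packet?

62

0..1  cooldown  (1B, 1-aligned)
1..2  -- padding (1B)
2..42  score  (40B, 2-aligned)
42..44  ammo  (2B, 2-aligned)
44..45  id  (1B, 1-aligned)
45..46  -- padding (1B)
46..50  hp  (4B, 2-aligned)
50..54  x  (4B, 2-aligned)
54..62  y  (8B, 2-aligned)
62..64  state  (2B, 2-aligned)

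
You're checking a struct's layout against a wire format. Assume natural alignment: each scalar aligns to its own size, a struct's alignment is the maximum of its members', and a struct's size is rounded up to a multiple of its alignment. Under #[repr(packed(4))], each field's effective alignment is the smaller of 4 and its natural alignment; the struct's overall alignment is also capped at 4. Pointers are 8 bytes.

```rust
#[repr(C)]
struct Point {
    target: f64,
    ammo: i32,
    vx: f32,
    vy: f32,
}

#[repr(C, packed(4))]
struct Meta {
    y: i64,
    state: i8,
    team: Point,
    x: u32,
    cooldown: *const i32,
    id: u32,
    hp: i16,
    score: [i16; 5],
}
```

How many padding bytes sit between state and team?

3

Point: @0: target [8B, align 8] → 8; @8: ammo [4B, align 4] → 12; @12: vx [4B, align 4] → 16; @16: vy [4B, align 4] → 20; +4 tail pad (align 8); size 24, align 8
@0: y [8B, align 4] → 8
@8: state [1B, align 1] → 9
+3 pad (align 4)
@12: team [24B, align 4] → 36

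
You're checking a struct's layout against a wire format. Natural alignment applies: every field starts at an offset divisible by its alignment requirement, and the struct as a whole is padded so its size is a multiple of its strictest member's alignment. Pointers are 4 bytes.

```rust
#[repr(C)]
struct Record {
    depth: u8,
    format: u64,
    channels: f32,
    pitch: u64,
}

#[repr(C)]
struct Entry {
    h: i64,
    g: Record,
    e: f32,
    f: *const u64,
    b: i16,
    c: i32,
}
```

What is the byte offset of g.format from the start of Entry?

16

Record: @0: depth [1B, align 1] → 1; +7 pad (align 8); @8: format [8B, align 8] → 16; @16: channels [4B, align 4] → 20; +4 pad (align 8); @24: pitch [8B, align 8] → 32; size 32, align 8
@0: h [8B, align 8] → 8
@8: g [32B, align 8] → 40
within Record: format at 8
8 + 8 = 16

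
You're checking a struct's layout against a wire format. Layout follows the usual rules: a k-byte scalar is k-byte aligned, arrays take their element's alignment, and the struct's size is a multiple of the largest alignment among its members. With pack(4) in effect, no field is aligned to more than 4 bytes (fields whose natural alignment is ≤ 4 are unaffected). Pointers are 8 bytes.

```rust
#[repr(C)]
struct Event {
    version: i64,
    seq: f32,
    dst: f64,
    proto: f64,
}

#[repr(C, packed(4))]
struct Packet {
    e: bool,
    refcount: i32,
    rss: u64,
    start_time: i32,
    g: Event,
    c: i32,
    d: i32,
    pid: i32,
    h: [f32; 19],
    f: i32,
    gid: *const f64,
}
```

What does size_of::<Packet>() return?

152

Event: 0..8  version  (8B, 8-aligned); 8..12  seq  (4B, 4-aligned); 12..16  -- padding (4B); 16..24  dst  (8B, 8-aligned); 24..32  proto  (8B, 8-aligned); sizeof = 32, alignof = 8
0..1  e  (1B, 1-aligned)
1..4  -- padding (3B)
4..8  refcount  (4B, 4-aligned)
8..16  rss  (8B, 4-aligned)
16..20  start_time  (4B, 4-aligned)
20..52  g  (32B, 4-aligned)
52..56  c  (4B, 4-aligned)
56..60  d  (4B, 4-aligned)
60..64  pid  (4B, 4-aligned)
64..140  h  (76B, 4-aligned)
140..144  f  (4B, 4-aligned)
144..152  gid  (8B, 4-aligned)
sizeof = 152, alignof = 4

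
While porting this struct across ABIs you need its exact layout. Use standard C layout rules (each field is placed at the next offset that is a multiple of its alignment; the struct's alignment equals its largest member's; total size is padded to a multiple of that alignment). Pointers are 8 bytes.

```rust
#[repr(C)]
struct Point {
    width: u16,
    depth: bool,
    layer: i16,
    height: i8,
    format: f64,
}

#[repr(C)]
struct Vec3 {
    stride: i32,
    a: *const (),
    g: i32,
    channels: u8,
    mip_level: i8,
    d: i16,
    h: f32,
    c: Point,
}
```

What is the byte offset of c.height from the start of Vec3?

38

Point: 0..2  width  (2B, 2-aligned); 2..3  depth  (1B, 1-aligned); 3..4  -- padding (1B); 4..6  layer  (2B, 2-aligned); 6..7  height  (1B, 1-aligned); 7..8  -- padding (1B); 8..16  format  (8B, 8-aligned); sizeof = 16, alignof = 8
0..4  stride  (4B, 4-aligned)
4..8  -- padding (4B)
8..16  a  (8B, 8-aligned)
16..20  g  (4B, 4-aligned)
20..21  channels  (1B, 1-aligned)
21..22  mip_level  (1B, 1-aligned)
22..24  d  (2B, 2-aligned)
24..28  h  (4B, 4-aligned)
28..32  -- padding (4B)
32..48  c  (16B, 8-aligned)
within Point: height at 6
32 + 6 = 38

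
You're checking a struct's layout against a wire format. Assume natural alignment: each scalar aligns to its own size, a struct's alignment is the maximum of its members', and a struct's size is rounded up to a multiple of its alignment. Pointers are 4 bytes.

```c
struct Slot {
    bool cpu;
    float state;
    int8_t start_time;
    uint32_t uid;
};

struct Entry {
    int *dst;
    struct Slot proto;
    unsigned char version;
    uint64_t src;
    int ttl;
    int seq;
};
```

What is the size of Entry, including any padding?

Slot: 0..1  cpu  (1B, 1-aligned); 1..4  -- padding (3B); 4..8  state  (4B, 4-aligned); 8..9  start_time  (1B, 1-aligned); 9..12  -- padding (3B); 12..16  uid  (4B, 4-aligned); sizeof = 16, alignof = 4
0..4  dst  (4B, 4-aligned)
4..20  proto  (16B, 4-aligned)
20..21  version  (1B, 1-aligned)
21..24  -- padding (3B)
24..32  src  (8B, 8-aligned)
32..36  ttl  (4B, 4-aligned)
36..40  seq  (4B, 4-aligned)
sizeof = 40, alignof = 8

40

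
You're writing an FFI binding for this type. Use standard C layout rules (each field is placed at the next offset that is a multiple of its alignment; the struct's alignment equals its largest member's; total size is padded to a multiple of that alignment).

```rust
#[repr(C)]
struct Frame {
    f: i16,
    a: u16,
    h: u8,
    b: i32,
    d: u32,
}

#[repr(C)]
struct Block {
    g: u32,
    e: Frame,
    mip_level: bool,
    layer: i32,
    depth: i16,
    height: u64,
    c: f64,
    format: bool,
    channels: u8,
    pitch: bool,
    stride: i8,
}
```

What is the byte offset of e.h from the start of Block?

Frame: f at 0 (size 2, align 2) → ends 2; a at 2 (size 2, align 2) → ends 4; h at 4 (size 1, align 1) → ends 5; pad 3 to align 4 for b; b at 8 (size 4, align 4) → ends 12; d at 12 (size 4, align 4) → ends 16; total 16 bytes, alignment 4
g at 0 (size 4, align 4) → ends 4
e at 4 (size 16, align 4) → ends 20
within Frame: h at 4
4 + 4 = 8

8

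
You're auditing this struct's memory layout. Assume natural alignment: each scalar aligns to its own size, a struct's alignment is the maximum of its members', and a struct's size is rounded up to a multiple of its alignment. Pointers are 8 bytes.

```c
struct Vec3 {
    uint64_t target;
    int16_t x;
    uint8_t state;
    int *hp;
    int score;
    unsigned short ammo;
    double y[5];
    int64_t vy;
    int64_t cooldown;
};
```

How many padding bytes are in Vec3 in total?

7

0..8  target  (8B, 8-aligned)
8..10  x  (2B, 2-aligned)
10..11  state  (1B, 1-aligned)
11..16  -- padding (5B)
16..24  hp  (8B, 8-aligned)
24..28  score  (4B, 4-aligned)
28..30  ammo  (2B, 2-aligned)
30..32  -- padding (2B)
32..72  y  (40B, 8-aligned)
72..80  vy  (8B, 8-aligned)
80..88  cooldown  (8B, 8-aligned)
sizeof = 88, alignof = 8
data bytes 81, size 88 → padding 7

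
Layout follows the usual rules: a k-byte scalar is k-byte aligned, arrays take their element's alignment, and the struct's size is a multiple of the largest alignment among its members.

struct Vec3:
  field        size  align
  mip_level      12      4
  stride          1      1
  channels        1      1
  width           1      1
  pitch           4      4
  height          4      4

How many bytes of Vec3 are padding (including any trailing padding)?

1

@0: mip_level [12B, align 4] → 12
@12: stride [1B, align 1] → 13
@13: channels [1B, align 1] → 14
@14: width [1B, align 1] → 15
+1 pad (align 4)
@16: pitch [4B, align 4] → 20
@20: height [4B, align 4] → 24
size 24, align 4
data bytes 23, size 24 → padding 1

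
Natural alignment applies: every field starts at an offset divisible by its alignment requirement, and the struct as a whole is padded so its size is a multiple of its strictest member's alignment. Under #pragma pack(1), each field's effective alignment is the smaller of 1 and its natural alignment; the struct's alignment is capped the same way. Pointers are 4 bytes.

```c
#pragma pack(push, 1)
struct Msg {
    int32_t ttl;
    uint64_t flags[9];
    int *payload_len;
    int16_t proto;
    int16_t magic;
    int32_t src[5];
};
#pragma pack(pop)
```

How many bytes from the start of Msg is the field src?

0..4  ttl  (4B, 1-aligned)
4..76  flags  (72B, 1-aligned)
76..80  payload_len  (4B, 1-aligned)
80..82  proto  (2B, 1-aligned)
82..84  magic  (2B, 1-aligned)
84..104  src  (20B, 1-aligned)

84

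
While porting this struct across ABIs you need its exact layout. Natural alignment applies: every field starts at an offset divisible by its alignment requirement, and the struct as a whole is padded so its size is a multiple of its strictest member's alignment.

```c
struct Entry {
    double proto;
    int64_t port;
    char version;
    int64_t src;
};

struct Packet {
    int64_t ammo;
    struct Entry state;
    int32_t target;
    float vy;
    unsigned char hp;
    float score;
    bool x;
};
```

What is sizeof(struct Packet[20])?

1280

Entry: 0..8  proto  (8B, 8-aligned); 8..16  port  (8B, 8-aligned); 16..17  version  (1B, 1-aligned); 17..24  -- padding (7B); 24..32  src  (8B, 8-aligned); sizeof = 32, alignof = 8
0..8  ammo  (8B, 8-aligned)
8..40  state  (32B, 8-aligned)
40..44  target  (4B, 4-aligned)
44..48  vy  (4B, 4-aligned)
48..49  hp  (1B, 1-aligned)
49..52  -- padding (3B)
52..56  score  (4B, 4-aligned)
56..57  x  (1B, 1-aligned)
57..64  -- tail padding (7B)
sizeof = 64, alignof = 8
array of 20: 20 × 64 = 1280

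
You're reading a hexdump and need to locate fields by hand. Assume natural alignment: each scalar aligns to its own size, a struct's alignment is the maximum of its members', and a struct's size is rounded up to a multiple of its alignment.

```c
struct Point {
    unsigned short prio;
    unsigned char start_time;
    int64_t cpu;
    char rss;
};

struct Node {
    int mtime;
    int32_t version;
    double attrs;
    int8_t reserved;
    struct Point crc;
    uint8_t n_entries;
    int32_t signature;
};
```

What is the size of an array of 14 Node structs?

784

Point: prio at 0 (size 2, align 2) → ends 2; start_time at 2 (size 1, align 1) → ends 3; pad 5 to align 8 for cpu; cpu at 8 (size 8, align 8) → ends 16; rss at 16 (size 1, align 1) → ends 17; tail pad 7 to reach multiple of 8; total 24 bytes, alignment 8
mtime at 0 (size 4, align 4) → ends 4
version at 4 (size 4, align 4) → ends 8
attrs at 8 (size 8, align 8) → ends 16
reserved at 16 (size 1, align 1) → ends 17
pad 7 to align 8 for crc
crc at 24 (size 24, align 8) → ends 48
n_entries at 48 (size 1, align 1) → ends 49
pad 3 to align 4 for signature
signature at 52 (size 4, align 4) → ends 56
total 56 bytes, alignment 8
array of 14: 14 × 56 = 784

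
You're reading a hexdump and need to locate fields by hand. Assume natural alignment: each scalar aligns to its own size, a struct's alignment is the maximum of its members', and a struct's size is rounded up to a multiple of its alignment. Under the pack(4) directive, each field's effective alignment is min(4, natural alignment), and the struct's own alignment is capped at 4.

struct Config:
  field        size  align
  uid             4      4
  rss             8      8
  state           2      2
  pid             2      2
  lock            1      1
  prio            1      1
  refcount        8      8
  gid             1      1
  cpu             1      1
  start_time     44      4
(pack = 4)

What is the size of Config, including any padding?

76

@0: uid [4B, align 4] → 4
@4: rss [8B, align 4] → 12
@12: state [2B, align 2] → 14
@14: pid [2B, align 2] → 16
@16: lock [1B, align 1] → 17
@17: prio [1B, align 1] → 18
+2 pad (align 4)
@20: refcount [8B, align 4] → 28
@28: gid [1B, align 1] → 29
@29: cpu [1B, align 1] → 30
+2 pad (align 4)
@32: start_time [44B, align 4] → 76
size 76, align 4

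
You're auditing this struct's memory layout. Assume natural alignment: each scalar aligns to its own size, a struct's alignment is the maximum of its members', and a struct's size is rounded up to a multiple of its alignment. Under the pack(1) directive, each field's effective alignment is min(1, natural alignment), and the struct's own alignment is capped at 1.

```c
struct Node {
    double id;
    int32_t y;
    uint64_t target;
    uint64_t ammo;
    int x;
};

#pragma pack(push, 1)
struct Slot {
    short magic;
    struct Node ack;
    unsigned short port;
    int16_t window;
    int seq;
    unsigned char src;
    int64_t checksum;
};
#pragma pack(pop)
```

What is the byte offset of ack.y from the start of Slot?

10

Node: @0: id [8B, align 8] → 8; @8: y [4B, align 4] → 12; +4 pad (align 8); @16: target [8B, align 8] → 24; @24: ammo [8B, align 8] → 32; @32: x [4B, align 4] → 36; +4 tail pad (align 8); size 40, align 8
@0: magic [2B, align 1] → 2
@2: ack [40B, align 1] → 42
within Node: y at 8
2 + 8 = 10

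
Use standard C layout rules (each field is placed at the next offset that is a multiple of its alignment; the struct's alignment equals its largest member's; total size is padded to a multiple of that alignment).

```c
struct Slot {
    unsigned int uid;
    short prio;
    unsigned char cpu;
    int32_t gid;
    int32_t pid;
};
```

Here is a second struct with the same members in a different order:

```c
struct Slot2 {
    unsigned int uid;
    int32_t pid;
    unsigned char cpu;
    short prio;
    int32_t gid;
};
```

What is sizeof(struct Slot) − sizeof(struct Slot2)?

0

0..4  uid  (4B, 4-aligned)
4..6  prio  (2B, 2-aligned)
6..7  cpu  (1B, 1-aligned)
7..8  -- padding (1B)
8..12  gid  (4B, 4-aligned)
12..16  pid  (4B, 4-aligned)
sizeof = 16, alignof = 4
— Slot2 —
0..4  uid  (4B, 4-aligned)
4..8  pid  (4B, 4-aligned)
8..9  cpu  (1B, 1-aligned)
9..10  -- padding (1B)
10..12  prio  (2B, 2-aligned)
12..16  gid  (4B, 4-aligned)
sizeof = 16, alignof = 4
16 − 16 = 0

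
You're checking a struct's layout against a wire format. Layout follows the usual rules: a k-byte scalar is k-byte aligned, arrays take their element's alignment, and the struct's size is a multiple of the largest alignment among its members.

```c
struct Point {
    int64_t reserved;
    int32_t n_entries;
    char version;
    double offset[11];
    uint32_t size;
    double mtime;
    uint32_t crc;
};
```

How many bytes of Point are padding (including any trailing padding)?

11

0..8  reserved  (8B, 8-aligned)
8..12  n_entries  (4B, 4-aligned)
12..13  version  (1B, 1-aligned)
13..16  -- padding (3B)
16..104  offset  (88B, 8-aligned)
104..108  size  (4B, 4-aligned)
108..112  -- padding (4B)
112..120  mtime  (8B, 8-aligned)
120..124  crc  (4B, 4-aligned)
124..128  -- tail padding (4B)
sizeof = 128, alignof = 8
data bytes 117, size 128 → padding 11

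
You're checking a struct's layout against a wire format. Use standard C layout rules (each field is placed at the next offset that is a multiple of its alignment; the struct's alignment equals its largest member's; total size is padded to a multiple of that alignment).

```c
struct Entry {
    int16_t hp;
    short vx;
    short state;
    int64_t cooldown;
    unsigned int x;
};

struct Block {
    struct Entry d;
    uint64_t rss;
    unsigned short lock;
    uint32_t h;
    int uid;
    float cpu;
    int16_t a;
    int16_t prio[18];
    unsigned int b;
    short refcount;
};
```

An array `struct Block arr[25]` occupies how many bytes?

Entry: @0: hp [2B, align 2] → 2; @2: vx [2B, align 2] → 4; @4: state [2B, align 2] → 6; +2 pad (align 8); @8: cooldown [8B, align 8] → 16; @16: x [4B, align 4] → 20; +4 tail pad (align 8); size 24, align 8
@0: d [24B, align 8] → 24
@24: rss [8B, align 8] → 32
@32: lock [2B, align 2] → 34
+2 pad (align 4)
@36: h [4B, align 4] → 40
@40: uid [4B, align 4] → 44
@44: cpu [4B, align 4] → 48
@48: a [2B, align 2] → 50
@50: prio [36B, align 2] → 86
+2 pad (align 4)
@88: b [4B, align 4] → 92
@92: refcount [2B, align 2] → 94
+2 tail pad (align 8)
size 96, align 8
array of 25: 25 × 96 = 2400

2400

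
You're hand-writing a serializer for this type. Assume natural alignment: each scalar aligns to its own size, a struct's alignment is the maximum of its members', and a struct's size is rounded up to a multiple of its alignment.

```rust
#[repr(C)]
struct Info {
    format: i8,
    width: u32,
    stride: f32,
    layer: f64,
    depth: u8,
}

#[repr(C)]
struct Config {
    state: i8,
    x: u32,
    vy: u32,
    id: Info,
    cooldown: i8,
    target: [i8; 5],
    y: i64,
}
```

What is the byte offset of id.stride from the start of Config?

Info: 0..1  format  (1B, 1-aligned); 1..4  -- padding (3B); 4..8  width  (4B, 4-aligned); 8..12  stride  (4B, 4-aligned); 12..16  -- padding (4B); 16..24  layer  (8B, 8-aligned); 24..25  depth  (1B, 1-aligned); 25..32  -- tail padding (7B); sizeof = 32, alignof = 8
0..1  state  (1B, 1-aligned)
1..4  -- padding (3B)
4..8  x  (4B, 4-aligned)
8..12  vy  (4B, 4-aligned)
12..16  -- padding (4B)
16..48  id  (32B, 8-aligned)
within Info: stride at 8
16 + 8 = 24

24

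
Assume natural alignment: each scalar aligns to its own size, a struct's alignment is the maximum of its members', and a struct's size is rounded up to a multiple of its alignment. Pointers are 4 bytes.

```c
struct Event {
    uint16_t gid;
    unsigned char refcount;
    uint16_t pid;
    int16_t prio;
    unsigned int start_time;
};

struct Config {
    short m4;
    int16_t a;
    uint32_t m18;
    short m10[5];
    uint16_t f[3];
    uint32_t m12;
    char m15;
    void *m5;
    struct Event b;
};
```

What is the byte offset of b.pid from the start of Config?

Event: gid at 0 (size 2, align 2) → ends 2; refcount at 2 (size 1, align 1) → ends 3; pad 1 to align 2 for pid; pid at 4 (size 2, align 2) → ends 6; prio at 6 (size 2, align 2) → ends 8; start_time at 8 (size 4, align 4) → ends 12; total 12 bytes, alignment 4
m4 at 0 (size 2, align 2) → ends 2
a at 2 (size 2, align 2) → ends 4
m18 at 4 (size 4, align 4) → ends 8
m10 at 8 (size 10, align 2) → ends 18
f at 18 (size 6, align 2) → ends 24
m12 at 24 (size 4, align 4) → ends 28
m15 at 28 (size 1, align 1) → ends 29
pad 3 to align 4 for m5
m5 at 32 (size 4, align 4) → ends 36
b at 36 (size 12, align 4) → ends 48
within Event: pid at 4
36 + 4 = 40

40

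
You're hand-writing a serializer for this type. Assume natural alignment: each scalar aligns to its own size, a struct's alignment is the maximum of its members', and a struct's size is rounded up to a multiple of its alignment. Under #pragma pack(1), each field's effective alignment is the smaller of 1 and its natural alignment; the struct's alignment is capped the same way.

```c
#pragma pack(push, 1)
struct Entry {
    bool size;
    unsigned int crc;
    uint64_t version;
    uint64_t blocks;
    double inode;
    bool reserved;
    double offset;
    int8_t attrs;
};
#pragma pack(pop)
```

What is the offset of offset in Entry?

size at 0 (size 1, align 1) → ends 1
crc at 1 (size 4, align 1) → ends 5
version at 5 (size 8, align 1) → ends 13
blocks at 13 (size 8, align 1) → ends 21
inode at 21 (size 8, align 1) → ends 29
reserved at 29 (size 1, align 1) → ends 30
offset at 30 (size 8, align 1) → ends 38

30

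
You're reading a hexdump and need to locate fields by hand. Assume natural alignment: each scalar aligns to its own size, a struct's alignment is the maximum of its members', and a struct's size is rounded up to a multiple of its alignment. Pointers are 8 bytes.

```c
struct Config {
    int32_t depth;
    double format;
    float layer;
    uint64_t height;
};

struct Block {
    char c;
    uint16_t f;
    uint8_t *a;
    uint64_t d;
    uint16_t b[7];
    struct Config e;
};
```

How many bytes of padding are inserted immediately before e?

2

Config: depth at 0 (size 4, align 4) → ends 4; pad 4 to align 8 for format; format at 8 (size 8, align 8) → ends 16; layer at 16 (size 4, align 4) → ends 20; pad 4 to align 8 for height; height at 24 (size 8, align 8) → ends 32; total 32 bytes, alignment 8
c at 0 (size 1, align 1) → ends 1
pad 1 to align 2 for f
f at 2 (size 2, align 2) → ends 4
pad 4 to align 8 for a
a at 8 (size 8, align 8) → ends 16
d at 16 (size 8, align 8) → ends 24
b at 24 (size 14, align 2) → ends 38
pad 2 to align 8 for e
e at 40 (size 32, align 8) → ends 72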